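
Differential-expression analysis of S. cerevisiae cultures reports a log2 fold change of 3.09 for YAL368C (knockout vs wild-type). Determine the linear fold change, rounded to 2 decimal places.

8.51

Fold change = 2^(3.09) = 8.515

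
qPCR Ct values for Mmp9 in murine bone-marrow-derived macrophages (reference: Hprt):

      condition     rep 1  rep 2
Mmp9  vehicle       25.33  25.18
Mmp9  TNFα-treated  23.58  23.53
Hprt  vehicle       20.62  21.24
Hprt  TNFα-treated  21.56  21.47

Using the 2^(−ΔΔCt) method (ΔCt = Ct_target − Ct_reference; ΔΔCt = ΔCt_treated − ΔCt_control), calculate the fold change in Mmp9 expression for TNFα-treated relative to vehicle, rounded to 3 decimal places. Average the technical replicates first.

Mean Ct: Mmp9 vehicle 25.255; Mmp9 TNFα-treated 23.555; Hprt vehicle 20.930; Hprt TNFα-treated 21.515
ΔCt(vehicle) = 25.255 − 20.930 = 4.325
ΔCt(TNFα-treated) = 23.555 − 21.515 = 2.040
ΔΔCt = 2.040 − 4.325 = -2.285
Fold change = 2^(−(-2.285)) = 2^2.285 = 4.8736

4.874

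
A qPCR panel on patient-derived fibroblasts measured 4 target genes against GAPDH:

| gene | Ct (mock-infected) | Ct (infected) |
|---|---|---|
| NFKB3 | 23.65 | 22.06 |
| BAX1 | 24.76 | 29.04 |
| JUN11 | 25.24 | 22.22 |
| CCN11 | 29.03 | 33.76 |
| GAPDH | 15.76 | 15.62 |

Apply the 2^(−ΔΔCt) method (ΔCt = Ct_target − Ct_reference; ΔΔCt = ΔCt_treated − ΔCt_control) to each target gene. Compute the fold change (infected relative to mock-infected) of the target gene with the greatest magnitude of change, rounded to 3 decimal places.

NFKB3: ΔΔCt = (22.06−15.62) − (23.65−15.76) = 6.44 − 7.89 = -1.45; fold change = 2^1.45 = 2.732
BAX1: ΔΔCt = (29.04−15.62) − (24.76−15.76) = 13.42 − 9.00 = 4.42; fold change = 2^-4.42 = 0.047
JUN11: ΔΔCt = (22.22−15.62) − (25.24−15.76) = 6.60 − 9.48 = -2.88; fold change = 2^2.88 = 7.362
CCN11: ΔΔCt = (33.76−15.62) − (29.03−15.76) = 18.14 − 13.27 = 4.87; fold change = 2^-4.87 = 0.034
CCN11 has the largest |ΔΔCt| = 4.87.

0.034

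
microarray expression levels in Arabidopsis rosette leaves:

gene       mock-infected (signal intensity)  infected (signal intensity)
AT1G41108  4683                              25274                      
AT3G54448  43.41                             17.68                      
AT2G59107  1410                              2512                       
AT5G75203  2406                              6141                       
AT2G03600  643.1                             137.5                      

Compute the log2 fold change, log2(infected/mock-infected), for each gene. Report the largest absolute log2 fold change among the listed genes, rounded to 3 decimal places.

log2(25274/4683) = 2.432  (AT1G41108)
log2(17.68/43.41) = -1.296  (AT3G54448)
log2(2512/1410) = 0.833  (AT2G59107)
log2(6141/2406) = 1.352  (AT5G75203)
log2(137.5/643.1) = -2.226  (AT2G03600)
The largest magnitude belongs to AT1G41108.

2.432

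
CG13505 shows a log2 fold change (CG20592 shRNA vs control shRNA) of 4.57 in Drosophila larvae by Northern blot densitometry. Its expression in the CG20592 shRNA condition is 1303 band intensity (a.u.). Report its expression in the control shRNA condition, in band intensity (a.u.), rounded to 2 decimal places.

Fold change = 2^(4.57) = 23.7524
control shRNA expression = 1303 / 23.7524 = 54.86

54.86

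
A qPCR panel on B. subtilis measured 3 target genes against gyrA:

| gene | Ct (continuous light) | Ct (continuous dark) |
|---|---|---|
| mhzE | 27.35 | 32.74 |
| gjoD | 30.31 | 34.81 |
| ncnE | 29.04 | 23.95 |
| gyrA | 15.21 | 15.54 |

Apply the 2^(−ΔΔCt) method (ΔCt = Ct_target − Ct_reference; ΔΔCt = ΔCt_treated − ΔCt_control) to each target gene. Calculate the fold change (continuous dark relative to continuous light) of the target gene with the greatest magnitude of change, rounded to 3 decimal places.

mhzE: ΔΔCt = (32.74−15.54) − (27.35−15.21) = 17.20 − 12.14 = 5.06; fold change = 2^-5.06 = 0.030
gjoD: ΔΔCt = (34.81−15.54) − (30.31−15.21) = 19.27 − 15.10 = 4.17; fold change = 2^-4.17 = 0.056
ncnE: ΔΔCt = (23.95−15.54) − (29.04−15.21) = 8.41 − 13.83 = -5.42; fold change = 2^5.42 = 42.814
ncnE has the largest |ΔΔCt| = 5.42.

42.814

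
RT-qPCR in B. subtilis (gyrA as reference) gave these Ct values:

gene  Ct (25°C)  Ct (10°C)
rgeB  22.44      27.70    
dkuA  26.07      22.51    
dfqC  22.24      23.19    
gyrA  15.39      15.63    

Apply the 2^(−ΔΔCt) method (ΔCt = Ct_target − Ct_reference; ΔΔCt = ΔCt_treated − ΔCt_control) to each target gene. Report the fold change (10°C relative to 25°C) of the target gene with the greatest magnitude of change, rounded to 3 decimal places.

0.031

rgeB: ΔΔCt = (27.70−15.63) − (22.44−15.39) = 12.07 − 7.05 = 5.02; fold change = 2^-5.02 = 0.031
dkuA: ΔΔCt = (22.51−15.63) − (26.07−15.39) = 6.88 − 10.68 = -3.80; fold change = 2^3.80 = 13.929
dfqC: ΔΔCt = (23.19−15.63) − (22.24−15.39) = 7.56 − 6.85 = 0.71; fold change = 2^-0.71 = 0.611
rgeB has the largest |ΔΔCt| = 5.02.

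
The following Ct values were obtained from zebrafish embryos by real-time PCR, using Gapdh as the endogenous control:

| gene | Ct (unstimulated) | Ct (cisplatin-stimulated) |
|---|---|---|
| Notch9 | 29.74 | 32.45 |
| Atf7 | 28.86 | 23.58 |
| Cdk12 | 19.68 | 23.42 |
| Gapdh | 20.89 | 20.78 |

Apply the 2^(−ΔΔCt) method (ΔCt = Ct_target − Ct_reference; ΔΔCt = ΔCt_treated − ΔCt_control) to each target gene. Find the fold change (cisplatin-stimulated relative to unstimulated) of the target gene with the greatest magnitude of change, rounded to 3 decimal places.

36.002

Notch9: ΔΔCt = (32.45−20.78) − (29.74−20.89) = 11.67 − 8.85 = 2.82; fold change = 2^-2.82 = 0.142
Atf7: ΔΔCt = (23.58−20.78) − (28.86−20.89) = 2.80 − 7.97 = -5.17; fold change = 2^5.17 = 36.002
Cdk12: ΔΔCt = (23.42−20.78) − (19.68−20.89) = 2.64 − (-1.21) = 3.85; fold change = 2^-3.85 = 0.069
Atf7 has the largest |ΔΔCt| = 5.17.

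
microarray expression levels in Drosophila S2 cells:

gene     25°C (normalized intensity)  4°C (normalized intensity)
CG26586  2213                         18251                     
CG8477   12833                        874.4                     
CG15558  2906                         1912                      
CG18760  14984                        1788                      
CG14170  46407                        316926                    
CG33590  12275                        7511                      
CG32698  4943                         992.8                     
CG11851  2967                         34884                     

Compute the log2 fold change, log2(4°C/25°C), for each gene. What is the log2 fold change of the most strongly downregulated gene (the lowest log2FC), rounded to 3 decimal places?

-3.875

log2(18251/2213) = 3.044  (CG26586)
log2(874.4/12833) = -3.875  (CG8477)
log2(1912/2906) = -0.604  (CG15558)
log2(1788/14984) = -3.067  (CG18760)
log2(316926/46407) = 2.772  (CG14170)
log2(7511/12275) = -0.709  (CG33590)
log2(992.8/4943) = -2.316  (CG32698)
log2(34884/2967) = 3.555  (CG11851)
CG8477 is most strongly downregulated.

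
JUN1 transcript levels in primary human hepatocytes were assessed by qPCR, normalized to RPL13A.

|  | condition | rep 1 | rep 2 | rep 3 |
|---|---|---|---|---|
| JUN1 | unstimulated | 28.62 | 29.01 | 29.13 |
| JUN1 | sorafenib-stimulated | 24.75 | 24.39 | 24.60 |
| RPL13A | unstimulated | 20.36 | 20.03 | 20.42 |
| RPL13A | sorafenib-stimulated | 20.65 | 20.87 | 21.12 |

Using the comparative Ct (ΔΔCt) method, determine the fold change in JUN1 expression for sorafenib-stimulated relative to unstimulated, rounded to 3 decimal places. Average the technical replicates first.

Mean Ct: JUN1 unstimulated 28.920; JUN1 sorafenib-stimulated 24.580; RPL13A unstimulated 20.270; RPL13A sorafenib-stimulated 20.880
ΔCt(unstimulated) = 28.920 − 20.270 = 8.650
ΔCt(sorafenib-stimulated) = 24.580 − 20.880 = 3.700
ΔΔCt = 3.700 − 8.650 = -4.950
Fold change = 2^(−(-4.950)) = 2^4.950 = 30.9100

30.910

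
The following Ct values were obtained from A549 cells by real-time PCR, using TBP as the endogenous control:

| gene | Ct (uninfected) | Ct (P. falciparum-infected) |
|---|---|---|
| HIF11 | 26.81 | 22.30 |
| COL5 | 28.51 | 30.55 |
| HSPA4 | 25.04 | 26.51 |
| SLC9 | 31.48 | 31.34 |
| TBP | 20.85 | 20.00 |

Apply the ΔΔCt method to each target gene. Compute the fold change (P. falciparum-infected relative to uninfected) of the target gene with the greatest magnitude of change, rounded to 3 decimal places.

HIF11: ΔΔCt = (22.30−20.00) − (26.81−20.85) = 2.30 − 5.96 = -3.66; fold change = 2^3.66 = 12.641
COL5: ΔΔCt = (30.55−20.00) − (28.51−20.85) = 10.55 − 7.66 = 2.89; fold change = 2^-2.89 = 0.135
HSPA4: ΔΔCt = (26.51−20.00) − (25.04−20.85) = 6.51 − 4.19 = 2.32; fold change = 2^-2.32 = 0.200
SLC9: ΔΔCt = (31.34−20.00) − (31.48−20.85) = 11.34 − 10.63 = 0.71; fold change = 2^-0.71 = 0.611
HIF11 has the largest |ΔΔCt| = 3.66.

12.641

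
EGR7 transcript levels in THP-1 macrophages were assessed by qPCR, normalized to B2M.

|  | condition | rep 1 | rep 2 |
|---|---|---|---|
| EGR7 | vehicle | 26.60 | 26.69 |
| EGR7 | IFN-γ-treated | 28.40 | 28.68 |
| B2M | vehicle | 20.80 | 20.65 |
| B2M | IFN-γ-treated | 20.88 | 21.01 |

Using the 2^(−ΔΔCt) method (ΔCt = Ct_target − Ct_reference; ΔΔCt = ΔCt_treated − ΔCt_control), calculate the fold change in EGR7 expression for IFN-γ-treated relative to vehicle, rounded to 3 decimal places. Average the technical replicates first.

Mean Ct: EGR7 vehicle 26.645; EGR7 IFN-γ-treated 28.540; B2M vehicle 20.725; B2M IFN-γ-treated 20.945
ΔCt(vehicle) = 26.645 − 20.725 = 5.920
ΔCt(IFN-γ-treated) = 28.540 − 20.945 = 7.595
ΔΔCt = 7.595 − 5.920 = 1.675
Fold change = 2^(−1.675) = 0.3132

0.313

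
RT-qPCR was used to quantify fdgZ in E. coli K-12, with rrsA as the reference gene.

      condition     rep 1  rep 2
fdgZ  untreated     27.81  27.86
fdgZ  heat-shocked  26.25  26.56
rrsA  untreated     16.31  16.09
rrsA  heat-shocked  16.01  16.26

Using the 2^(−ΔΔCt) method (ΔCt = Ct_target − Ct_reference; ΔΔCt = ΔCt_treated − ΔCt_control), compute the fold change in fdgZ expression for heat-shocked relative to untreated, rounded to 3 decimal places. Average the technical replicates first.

2.576

Mean Ct: fdgZ untreated 27.835; fdgZ heat-shocked 26.405; rrsA untreated 16.200; rrsA heat-shocked 16.135
ΔCt(untreated) = 27.835 − 16.200 = 11.635
ΔCt(heat-shocked) = 26.405 − 16.135 = 10.270
ΔΔCt = 10.270 − 11.635 = -1.365
Fold change = 2^(−(-1.365)) = 2^1.365 = 2.5758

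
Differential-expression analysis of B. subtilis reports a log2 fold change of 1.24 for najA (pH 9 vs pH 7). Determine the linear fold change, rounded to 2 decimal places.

Fold change = 2^(1.24) = 2.362

2.36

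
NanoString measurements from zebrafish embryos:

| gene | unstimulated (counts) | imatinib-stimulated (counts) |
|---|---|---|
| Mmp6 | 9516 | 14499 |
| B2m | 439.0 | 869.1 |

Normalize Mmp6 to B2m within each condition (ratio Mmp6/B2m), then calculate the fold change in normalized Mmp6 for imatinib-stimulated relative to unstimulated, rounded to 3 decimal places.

Mmp6/B2m (unstimulated) = 9516 / 439.0 = 21.677
Mmp6/B2m (imatinib-stimulated) = 14499 / 869.1 = 16.683
Fold change = 16.683 / 21.677 = 0.7696

0.770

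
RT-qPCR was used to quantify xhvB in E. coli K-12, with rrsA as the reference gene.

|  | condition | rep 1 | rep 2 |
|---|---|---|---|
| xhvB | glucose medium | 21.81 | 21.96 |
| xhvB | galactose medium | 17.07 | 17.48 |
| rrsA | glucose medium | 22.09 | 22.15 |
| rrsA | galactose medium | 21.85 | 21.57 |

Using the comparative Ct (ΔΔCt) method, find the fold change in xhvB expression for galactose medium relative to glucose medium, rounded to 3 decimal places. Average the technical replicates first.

18.379

Mean Ct: xhvB glucose medium 21.885; xhvB galactose medium 17.275; rrsA glucose medium 22.120; rrsA galactose medium 21.710
ΔCt(glucose medium) = 21.885 − 22.120 = -0.235
ΔCt(galactose medium) = 17.275 − 21.710 = -4.435
ΔΔCt = -4.435 − (-0.235) = -4.200
Fold change = 2^(−(-4.200)) = 2^4.200 = 18.3792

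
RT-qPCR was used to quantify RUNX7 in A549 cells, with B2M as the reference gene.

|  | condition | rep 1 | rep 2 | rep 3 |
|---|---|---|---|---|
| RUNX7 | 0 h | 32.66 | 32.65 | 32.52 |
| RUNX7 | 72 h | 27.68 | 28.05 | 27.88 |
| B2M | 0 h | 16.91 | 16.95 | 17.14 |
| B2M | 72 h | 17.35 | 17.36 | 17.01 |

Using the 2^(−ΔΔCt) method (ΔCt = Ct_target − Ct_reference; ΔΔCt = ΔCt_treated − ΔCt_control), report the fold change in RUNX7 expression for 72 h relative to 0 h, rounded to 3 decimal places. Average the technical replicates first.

Mean Ct: RUNX7 0 h 32.610; RUNX7 72 h 27.870; B2M 0 h 17.000; B2M 72 h 17.240
ΔCt(0 h) = 32.610 − 17.000 = 15.610
ΔCt(72 h) = 27.870 − 17.240 = 10.630
ΔΔCt = 10.630 − 15.610 = -4.980
Fold change = 2^(−(-4.980)) = 2^4.980 = 31.5594

31.559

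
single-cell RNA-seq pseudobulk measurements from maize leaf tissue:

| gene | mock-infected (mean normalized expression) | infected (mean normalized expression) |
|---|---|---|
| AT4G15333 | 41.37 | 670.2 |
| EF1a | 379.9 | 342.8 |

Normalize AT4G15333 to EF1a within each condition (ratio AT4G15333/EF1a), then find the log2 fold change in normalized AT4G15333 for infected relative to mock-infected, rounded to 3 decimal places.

4.166

AT4G15333/EF1a (mock-infected) = 41.37 / 379.9 = 0.1089
AT4G15333/EF1a (infected) = 670.2 / 342.8 = 1.9551
Fold change = 1.9551 / 0.1089 = 17.9534
log2(17.9534) = 4.1662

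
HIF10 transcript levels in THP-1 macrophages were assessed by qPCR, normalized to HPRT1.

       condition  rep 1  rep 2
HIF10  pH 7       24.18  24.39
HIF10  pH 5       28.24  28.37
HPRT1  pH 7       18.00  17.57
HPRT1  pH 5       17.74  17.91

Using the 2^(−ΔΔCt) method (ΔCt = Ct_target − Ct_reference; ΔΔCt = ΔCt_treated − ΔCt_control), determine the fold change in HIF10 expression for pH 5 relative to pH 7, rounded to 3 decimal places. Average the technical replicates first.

Mean Ct: HIF10 pH 7 24.285; HIF10 pH 5 28.305; HPRT1 pH 7 17.785; HPRT1 pH 5 17.825
ΔCt(pH 7) = 24.285 − 17.785 = 6.500
ΔCt(pH 5) = 28.305 − 17.825 = 10.480
ΔΔCt = 10.480 − 6.500 = 3.980
Fold change = 2^(−3.980) = 0.0634

0.063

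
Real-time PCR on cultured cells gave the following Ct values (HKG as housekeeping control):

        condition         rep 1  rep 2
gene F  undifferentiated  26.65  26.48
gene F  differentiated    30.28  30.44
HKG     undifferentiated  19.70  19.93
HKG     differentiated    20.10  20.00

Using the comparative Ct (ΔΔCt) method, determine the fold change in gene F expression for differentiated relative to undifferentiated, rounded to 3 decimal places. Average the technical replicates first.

Mean Ct: gene F undifferentiated 26.565; gene F differentiated 30.360; HKG undifferentiated 19.815; HKG differentiated 20.050
ΔCt(undifferentiated) = 26.565 − 19.815 = 6.750
ΔCt(differentiated) = 30.360 − 20.050 = 10.310
ΔΔCt = 10.310 − 6.750 = 3.560
Fold change = 2^(−3.560) = 0.0848

0.085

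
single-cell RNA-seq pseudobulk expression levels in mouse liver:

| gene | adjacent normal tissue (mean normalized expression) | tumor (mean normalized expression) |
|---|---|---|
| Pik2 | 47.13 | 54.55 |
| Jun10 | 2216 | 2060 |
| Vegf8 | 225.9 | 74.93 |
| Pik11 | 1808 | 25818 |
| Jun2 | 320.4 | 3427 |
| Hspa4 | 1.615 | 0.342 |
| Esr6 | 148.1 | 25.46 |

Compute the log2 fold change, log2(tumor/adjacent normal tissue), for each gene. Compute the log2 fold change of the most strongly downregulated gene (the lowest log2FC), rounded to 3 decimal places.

log2(54.55/47.13) = 0.211  (Pik2)
log2(2060/2216) = -0.105  (Jun10)
log2(74.93/225.9) = -1.592  (Vegf8)
log2(25818/1808) = 3.836  (Pik11)
log2(3427/320.4) = 3.419  (Jun2)
log2(0.342/1.615) = -2.239  (Hspa4)
log2(25.46/148.1) = -2.540  (Esr6)
Esr6 is most strongly downregulated.

-2.540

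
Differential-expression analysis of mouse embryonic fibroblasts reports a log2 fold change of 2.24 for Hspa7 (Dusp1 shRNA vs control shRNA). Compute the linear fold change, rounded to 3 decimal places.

Fold change = 2^(2.24) = 4.7240

4.724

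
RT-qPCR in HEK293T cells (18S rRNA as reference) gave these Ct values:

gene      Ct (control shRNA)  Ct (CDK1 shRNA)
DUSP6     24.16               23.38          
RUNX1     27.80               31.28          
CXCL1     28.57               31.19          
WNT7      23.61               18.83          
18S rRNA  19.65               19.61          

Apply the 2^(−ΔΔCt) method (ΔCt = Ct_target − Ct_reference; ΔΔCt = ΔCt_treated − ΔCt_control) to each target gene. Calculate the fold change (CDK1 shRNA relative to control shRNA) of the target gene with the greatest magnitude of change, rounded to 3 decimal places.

26.723

DUSP6: ΔΔCt = (23.38−19.61) − (24.16−19.65) = 3.77 − 4.51 = -0.74; fold change = 2^0.74 = 1.670
RUNX1: ΔΔCt = (31.28−19.61) − (27.80−19.65) = 11.67 − 8.15 = 3.52; fold change = 2^-3.52 = 0.087
CXCL1: ΔΔCt = (31.19−19.61) − (28.57−19.65) = 11.58 − 8.92 = 2.66; fold change = 2^-2.66 = 0.158
WNT7: ΔΔCt = (18.83−19.61) − (23.61−19.65) = -0.78 − 3.96 = -4.74; fold change = 2^4.74 = 26.723
WNT7 has the largest |ΔΔCt| = 4.74.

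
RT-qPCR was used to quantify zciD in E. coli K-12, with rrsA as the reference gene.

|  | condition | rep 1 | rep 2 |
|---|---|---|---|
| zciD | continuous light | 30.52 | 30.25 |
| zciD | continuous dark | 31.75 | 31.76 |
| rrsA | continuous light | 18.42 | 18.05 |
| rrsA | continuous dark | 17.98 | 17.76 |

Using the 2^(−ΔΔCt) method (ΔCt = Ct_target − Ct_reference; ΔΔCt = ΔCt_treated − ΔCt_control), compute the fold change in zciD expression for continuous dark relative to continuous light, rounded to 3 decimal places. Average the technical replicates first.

0.300

Mean Ct: zciD continuous light 30.385; zciD continuous dark 31.755; rrsA continuous light 18.235; rrsA continuous dark 17.870
ΔCt(continuous light) = 30.385 − 18.235 = 12.150
ΔCt(continuous dark) = 31.755 − 17.870 = 13.885
ΔΔCt = 13.885 − 12.150 = 1.735
Fold change = 2^(−1.735) = 0.3004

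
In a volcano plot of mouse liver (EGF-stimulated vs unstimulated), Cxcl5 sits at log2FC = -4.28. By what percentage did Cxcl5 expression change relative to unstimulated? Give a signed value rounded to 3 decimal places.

-94.853%

Fold change = 2^(-4.28) = 0.0515
Percent change = (FC − 1) × 100% = (0.0515 − 1) × 100 = -94.853%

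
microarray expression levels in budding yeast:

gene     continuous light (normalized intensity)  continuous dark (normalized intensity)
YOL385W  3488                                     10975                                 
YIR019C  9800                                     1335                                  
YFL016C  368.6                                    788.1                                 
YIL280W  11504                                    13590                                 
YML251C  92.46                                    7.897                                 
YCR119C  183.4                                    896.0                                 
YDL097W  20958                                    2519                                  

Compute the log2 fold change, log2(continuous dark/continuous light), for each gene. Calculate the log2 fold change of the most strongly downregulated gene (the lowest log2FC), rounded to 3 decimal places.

-3.549

log2(10975/3488) = 1.654  (YOL385W)
log2(1335/9800) = -2.876  (YIR019C)
log2(788.1/368.6) = 1.096  (YFL016C)
log2(13590/11504) = 0.240  (YIL280W)
log2(7.897/92.46) = -3.549  (YML251C)
log2(896.0/183.4) = 2.289  (YCR119C)
log2(2519/20958) = -3.057  (YDL097W)
YML251C is most strongly downregulated.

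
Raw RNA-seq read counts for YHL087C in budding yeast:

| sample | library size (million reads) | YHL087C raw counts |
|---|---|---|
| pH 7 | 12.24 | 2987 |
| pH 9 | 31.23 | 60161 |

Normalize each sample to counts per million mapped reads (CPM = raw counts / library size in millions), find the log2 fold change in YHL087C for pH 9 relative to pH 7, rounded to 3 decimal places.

CPM(pH 7) = 2987 / 12.24 = 244.0359
CPM(pH 9) = 60161 / 31.23 = 1926.3849
Fold change = 1926.3849 / 244.0359 = 7.89386
log2(7.89386) = 2.9807

2.981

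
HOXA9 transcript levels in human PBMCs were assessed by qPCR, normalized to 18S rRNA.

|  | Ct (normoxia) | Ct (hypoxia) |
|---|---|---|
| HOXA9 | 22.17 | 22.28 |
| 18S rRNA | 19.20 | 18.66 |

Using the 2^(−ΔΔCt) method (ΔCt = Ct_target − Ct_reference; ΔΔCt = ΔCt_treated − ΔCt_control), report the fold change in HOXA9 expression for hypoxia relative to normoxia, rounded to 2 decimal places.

ΔCt(normoxia) = 22.170 − 19.200 = 2.970
ΔCt(hypoxia) = 22.280 − 18.660 = 3.620
ΔΔCt = 3.620 − 2.970 = 0.650
Fold change = 2^(−0.650) = 0.637

0.64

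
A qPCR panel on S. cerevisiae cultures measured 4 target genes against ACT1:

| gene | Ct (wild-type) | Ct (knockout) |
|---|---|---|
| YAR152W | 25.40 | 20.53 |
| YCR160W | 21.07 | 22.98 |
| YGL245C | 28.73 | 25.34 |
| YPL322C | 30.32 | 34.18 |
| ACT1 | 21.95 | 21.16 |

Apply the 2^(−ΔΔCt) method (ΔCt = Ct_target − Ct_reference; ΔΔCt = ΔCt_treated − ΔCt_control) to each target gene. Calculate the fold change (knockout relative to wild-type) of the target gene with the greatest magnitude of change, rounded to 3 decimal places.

YAR152W: ΔΔCt = (20.53−21.16) − (25.40−21.95) = -0.63 − 3.45 = -4.08; fold change = 2^4.08 = 16.912
YCR160W: ΔΔCt = (22.98−21.16) − (21.07−21.95) = 1.82 − (-0.88) = 2.70; fold change = 2^-2.70 = 0.154
YGL245C: ΔΔCt = (25.34−21.16) − (28.73−21.95) = 4.18 − 6.78 = -2.60; fold change = 2^2.60 = 6.063
YPL322C: ΔΔCt = (34.18−21.16) − (30.32−21.95) = 13.02 − 8.37 = 4.65; fold change = 2^-4.65 = 0.040
YPL322C has the largest |ΔΔCt| = 4.65.

0.040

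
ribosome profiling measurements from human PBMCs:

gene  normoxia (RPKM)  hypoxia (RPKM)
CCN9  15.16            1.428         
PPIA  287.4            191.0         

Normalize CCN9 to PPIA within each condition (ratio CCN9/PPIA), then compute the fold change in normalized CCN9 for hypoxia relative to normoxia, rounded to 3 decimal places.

CCN9/PPIA (normoxia) = 15.16 / 287.4 = 0.052749
CCN9/PPIA (hypoxia) = 1.428 / 191.0 = 0.0074764
Fold change = 0.0074764 / 0.052749 = 0.1417

0.142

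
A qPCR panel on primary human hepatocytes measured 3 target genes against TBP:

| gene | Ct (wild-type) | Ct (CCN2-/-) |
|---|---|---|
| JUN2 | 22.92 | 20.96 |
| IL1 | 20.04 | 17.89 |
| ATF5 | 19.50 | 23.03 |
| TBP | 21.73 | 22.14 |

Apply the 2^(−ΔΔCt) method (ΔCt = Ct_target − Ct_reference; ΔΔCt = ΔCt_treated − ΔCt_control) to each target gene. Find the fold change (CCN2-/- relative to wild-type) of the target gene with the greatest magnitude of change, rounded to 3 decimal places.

0.115

JUN2: ΔΔCt = (20.96−22.14) − (22.92−21.73) = -1.18 − 1.19 = -2.37; fold change = 2^2.37 = 5.169
IL1: ΔΔCt = (17.89−22.14) − (20.04−21.73) = -4.25 − (-1.69) = -2.56; fold change = 2^2.56 = 5.897
ATF5: ΔΔCt = (23.03−22.14) − (19.50−21.73) = 0.89 − (-2.23) = 3.12; fold change = 2^-3.12 = 0.115
ATF5 has the largest |ΔΔCt| = 3.12.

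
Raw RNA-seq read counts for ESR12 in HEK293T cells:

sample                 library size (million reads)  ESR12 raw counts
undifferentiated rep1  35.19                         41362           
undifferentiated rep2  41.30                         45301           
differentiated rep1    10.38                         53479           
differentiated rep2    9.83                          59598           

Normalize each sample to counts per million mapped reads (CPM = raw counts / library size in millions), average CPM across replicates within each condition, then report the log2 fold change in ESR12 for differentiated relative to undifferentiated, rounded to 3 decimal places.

2.303

CPM(undifferentiated rep1) = 41362 / 35.19 = 1175.3907
CPM(undifferentiated rep2) = 45301 / 41.30 = 1096.8765
CPM(differentiated rep1) = 53479 / 10.38 = 5152.1195
CPM(differentiated rep2) = 59598 / 9.83 = 6062.8688
mean CPM(undifferentiated) = 1136.1336; mean CPM(differentiated) = 5607.4941
Fold change = 5607.4941 / 1136.1336 = 4.93559
log2(4.93559) = 2.3032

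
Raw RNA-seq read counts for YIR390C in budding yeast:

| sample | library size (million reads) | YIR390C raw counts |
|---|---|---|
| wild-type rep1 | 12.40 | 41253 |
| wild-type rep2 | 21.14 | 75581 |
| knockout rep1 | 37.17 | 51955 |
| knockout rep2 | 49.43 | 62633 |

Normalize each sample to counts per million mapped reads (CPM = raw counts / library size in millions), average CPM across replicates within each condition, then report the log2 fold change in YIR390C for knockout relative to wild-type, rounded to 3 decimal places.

CPM(wild-type rep1) = 41253 / 12.40 = 3326.8548
CPM(wild-type rep2) = 75581 / 21.14 = 3575.2602
CPM(knockout rep1) = 51955 / 37.17 = 1397.7670
CPM(knockout rep2) = 62633 / 49.43 = 1267.1050
mean CPM(wild-type) = 3451.0575; mean CPM(knockout) = 1332.4360
Fold change = 1332.4360 / 3451.0575 = 0.38609
log2(0.38609) = -1.3730

-1.373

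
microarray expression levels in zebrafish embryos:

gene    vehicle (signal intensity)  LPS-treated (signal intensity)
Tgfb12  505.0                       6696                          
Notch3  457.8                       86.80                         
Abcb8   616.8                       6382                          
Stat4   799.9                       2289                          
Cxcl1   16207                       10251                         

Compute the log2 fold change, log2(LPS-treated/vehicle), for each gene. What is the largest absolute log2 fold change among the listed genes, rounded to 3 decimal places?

3.729

log2(6696/505.0) = 3.729  (Tgfb12)
log2(86.80/457.8) = -2.399  (Notch3)
log2(6382/616.8) = 3.371  (Abcb8)
log2(2289/799.9) = 1.517  (Stat4)
log2(10251/16207) = -0.661  (Cxcl1)
The largest magnitude belongs to Tgfb12.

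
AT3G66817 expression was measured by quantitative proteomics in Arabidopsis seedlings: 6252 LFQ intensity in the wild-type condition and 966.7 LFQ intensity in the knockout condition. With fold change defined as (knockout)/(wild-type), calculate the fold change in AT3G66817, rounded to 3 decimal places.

Fold change = 966.7 / 6252 = 0.1546
AT3G66817 is downregulated.

0.155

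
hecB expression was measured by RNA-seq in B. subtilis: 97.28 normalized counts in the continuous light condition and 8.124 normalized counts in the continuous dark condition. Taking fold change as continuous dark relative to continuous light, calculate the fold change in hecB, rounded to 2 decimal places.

Fold change = 8.124 / 97.28 = 0.084
hecB is downregulated.

0.08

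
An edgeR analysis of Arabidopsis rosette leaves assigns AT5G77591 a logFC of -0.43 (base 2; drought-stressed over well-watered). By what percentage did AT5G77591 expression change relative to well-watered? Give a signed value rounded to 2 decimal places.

Fold change = 2^(-0.43) = 0.7423
Percent change = (FC − 1) × 100% = (0.7423 − 1) × 100 = -25.77%

-25.77%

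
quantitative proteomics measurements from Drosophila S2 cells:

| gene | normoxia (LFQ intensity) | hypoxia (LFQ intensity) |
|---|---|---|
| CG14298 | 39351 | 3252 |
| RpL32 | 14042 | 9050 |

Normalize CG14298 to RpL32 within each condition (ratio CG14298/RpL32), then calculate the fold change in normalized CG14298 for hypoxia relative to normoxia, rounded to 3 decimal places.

0.128

CG14298/RpL32 (normoxia) = 39351 / 14042 = 2.8024
CG14298/RpL32 (hypoxia) = 3252 / 9050 = 0.35934
Fold change = 0.35934 / 2.8024 = 0.1282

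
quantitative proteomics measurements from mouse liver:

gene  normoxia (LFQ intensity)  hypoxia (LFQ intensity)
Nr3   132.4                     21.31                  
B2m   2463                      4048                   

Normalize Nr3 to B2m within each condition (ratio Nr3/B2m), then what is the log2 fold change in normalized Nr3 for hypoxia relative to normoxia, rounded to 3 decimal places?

Nr3/B2m (normoxia) = 132.4 / 2463 = 0.053756
Nr3/B2m (hypoxia) = 21.31 / 4048 = 0.0052643
Fold change = 0.0052643 / 0.053756 = 0.0979
log2(0.0979) = -3.3521

-3.352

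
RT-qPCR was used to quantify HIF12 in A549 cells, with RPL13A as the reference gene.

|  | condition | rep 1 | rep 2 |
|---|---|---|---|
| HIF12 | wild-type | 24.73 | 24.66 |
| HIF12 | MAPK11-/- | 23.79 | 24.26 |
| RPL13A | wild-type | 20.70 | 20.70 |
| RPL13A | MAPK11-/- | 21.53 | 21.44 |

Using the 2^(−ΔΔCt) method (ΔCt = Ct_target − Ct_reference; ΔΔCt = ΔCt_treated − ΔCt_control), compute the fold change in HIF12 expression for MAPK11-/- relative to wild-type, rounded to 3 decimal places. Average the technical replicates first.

Mean Ct: HIF12 wild-type 24.695; HIF12 MAPK11-/- 24.025; RPL13A wild-type 20.700; RPL13A MAPK11-/- 21.485
ΔCt(wild-type) = 24.695 − 20.700 = 3.995
ΔCt(MAPK11-/-) = 24.025 − 21.485 = 2.540
ΔΔCt = 2.540 − 3.995 = -1.455
Fold change = 2^(−(-1.455)) = 2^1.455 = 2.7416

2.742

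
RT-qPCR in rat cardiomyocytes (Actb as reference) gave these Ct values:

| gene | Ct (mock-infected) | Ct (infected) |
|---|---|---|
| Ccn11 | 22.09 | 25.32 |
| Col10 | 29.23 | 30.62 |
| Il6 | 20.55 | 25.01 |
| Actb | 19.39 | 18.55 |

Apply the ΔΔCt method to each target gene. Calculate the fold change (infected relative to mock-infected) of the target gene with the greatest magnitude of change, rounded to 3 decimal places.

0.025

Ccn11: ΔΔCt = (25.32−18.55) − (22.09−19.39) = 6.77 − 2.70 = 4.07; fold change = 2^-4.07 = 0.060
Col10: ΔΔCt = (30.62−18.55) − (29.23−19.39) = 12.07 − 9.84 = 2.23; fold change = 2^-2.23 = 0.213
Il6: ΔΔCt = (25.01−18.55) − (20.55−19.39) = 6.46 − 1.16 = 5.30; fold change = 2^-5.30 = 0.025
Il6 has the largest |ΔΔCt| = 5.30.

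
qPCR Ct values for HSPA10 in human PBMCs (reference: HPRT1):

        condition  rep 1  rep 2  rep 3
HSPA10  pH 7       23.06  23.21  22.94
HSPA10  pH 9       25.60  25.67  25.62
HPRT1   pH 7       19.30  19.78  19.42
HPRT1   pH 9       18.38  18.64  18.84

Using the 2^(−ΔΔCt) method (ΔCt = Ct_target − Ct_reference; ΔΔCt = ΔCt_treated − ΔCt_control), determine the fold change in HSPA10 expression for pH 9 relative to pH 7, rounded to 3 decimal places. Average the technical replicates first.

0.092

Mean Ct: HSPA10 pH 7 23.070; HSPA10 pH 9 25.630; HPRT1 pH 7 19.500; HPRT1 pH 9 18.620
ΔCt(pH 7) = 23.070 − 19.500 = 3.570
ΔCt(pH 9) = 25.630 − 18.620 = 7.010
ΔΔCt = 7.010 − 3.570 = 3.440
Fold change = 2^(−3.440) = 0.0921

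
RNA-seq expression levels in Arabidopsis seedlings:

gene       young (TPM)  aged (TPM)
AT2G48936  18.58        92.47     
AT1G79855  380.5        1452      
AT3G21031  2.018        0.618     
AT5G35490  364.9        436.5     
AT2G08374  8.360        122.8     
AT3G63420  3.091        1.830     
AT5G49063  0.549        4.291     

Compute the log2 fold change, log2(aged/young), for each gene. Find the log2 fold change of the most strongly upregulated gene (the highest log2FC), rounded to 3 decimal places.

3.877

log2(92.47/18.58) = 2.315  (AT2G48936)
log2(1452/380.5) = 1.932  (AT1G79855)
log2(0.618/2.018) = -1.707  (AT3G21031)
log2(436.5/364.9) = 0.258  (AT5G35490)
log2(122.8/8.360) = 3.877  (AT2G08374)
log2(1.830/3.091) = -0.756  (AT3G63420)
log2(4.291/0.549) = 2.966  (AT5G49063)
AT2G08374 is most strongly upregulated.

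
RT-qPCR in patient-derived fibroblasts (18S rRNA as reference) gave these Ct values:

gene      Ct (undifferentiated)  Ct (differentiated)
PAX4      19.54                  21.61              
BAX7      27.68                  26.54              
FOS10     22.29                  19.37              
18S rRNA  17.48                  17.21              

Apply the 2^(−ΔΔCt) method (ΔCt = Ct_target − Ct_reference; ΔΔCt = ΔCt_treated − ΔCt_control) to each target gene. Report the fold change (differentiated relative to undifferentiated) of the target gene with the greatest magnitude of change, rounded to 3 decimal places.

PAX4: ΔΔCt = (21.61−17.21) − (19.54−17.48) = 4.40 − 2.06 = 2.34; fold change = 2^-2.34 = 0.198
BAX7: ΔΔCt = (26.54−17.21) − (27.68−17.48) = 9.33 − 10.20 = -0.87; fold change = 2^0.87 = 1.828
FOS10: ΔΔCt = (19.37−17.21) − (22.29−17.48) = 2.16 − 4.81 = -2.65; fold change = 2^2.65 = 6.277
FOS10 has the largest |ΔΔCt| = 2.65.

6.277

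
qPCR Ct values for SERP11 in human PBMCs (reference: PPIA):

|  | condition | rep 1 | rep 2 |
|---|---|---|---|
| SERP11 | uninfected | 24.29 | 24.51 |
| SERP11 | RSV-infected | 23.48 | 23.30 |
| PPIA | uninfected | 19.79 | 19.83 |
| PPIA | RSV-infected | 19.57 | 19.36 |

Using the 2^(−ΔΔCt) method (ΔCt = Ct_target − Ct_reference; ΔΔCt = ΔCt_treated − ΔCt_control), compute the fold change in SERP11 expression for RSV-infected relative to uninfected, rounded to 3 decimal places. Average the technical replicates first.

Mean Ct: SERP11 uninfected 24.400; SERP11 RSV-infected 23.390; PPIA uninfected 19.810; PPIA RSV-infected 19.465
ΔCt(uninfected) = 24.400 − 19.810 = 4.590
ΔCt(RSV-infected) = 23.390 − 19.465 = 3.925
ΔΔCt = 3.925 − 4.590 = -0.665
Fold change = 2^(−(-0.665)) = 2^0.665 = 1.5856

1.586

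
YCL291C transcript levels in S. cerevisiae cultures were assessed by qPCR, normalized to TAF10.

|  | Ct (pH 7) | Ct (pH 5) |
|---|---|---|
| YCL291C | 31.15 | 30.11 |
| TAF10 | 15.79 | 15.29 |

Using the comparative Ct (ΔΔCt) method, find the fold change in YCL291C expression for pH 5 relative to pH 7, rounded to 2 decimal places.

1.45

ΔCt(pH 7) = 31.150 − 15.790 = 15.360
ΔCt(pH 5) = 30.110 − 15.290 = 14.820
ΔΔCt = 14.820 − 15.360 = -0.540
Fold change = 2^(−(-0.540)) = 2^0.540 = 1.454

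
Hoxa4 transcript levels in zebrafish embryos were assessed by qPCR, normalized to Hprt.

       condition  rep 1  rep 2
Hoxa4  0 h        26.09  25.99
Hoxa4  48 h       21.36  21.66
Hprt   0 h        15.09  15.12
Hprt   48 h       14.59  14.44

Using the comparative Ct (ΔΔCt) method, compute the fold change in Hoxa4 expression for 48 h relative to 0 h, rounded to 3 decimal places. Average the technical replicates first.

Mean Ct: Hoxa4 0 h 26.040; Hoxa4 48 h 21.510; Hprt 0 h 15.105; Hprt 48 h 14.515
ΔCt(0 h) = 26.040 − 15.105 = 10.935
ΔCt(48 h) = 21.510 − 14.515 = 6.995
ΔΔCt = 6.995 − 10.935 = -3.940
Fold change = 2^(−(-3.940)) = 2^3.940 = 15.3482

15.348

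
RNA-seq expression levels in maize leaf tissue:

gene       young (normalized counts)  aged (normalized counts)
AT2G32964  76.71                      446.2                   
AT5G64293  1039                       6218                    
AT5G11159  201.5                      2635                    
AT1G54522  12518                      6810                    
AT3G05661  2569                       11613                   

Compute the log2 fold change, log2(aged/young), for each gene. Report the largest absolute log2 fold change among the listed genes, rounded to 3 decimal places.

3.709

log2(446.2/76.71) = 2.540  (AT2G32964)
log2(6218/1039) = 2.581  (AT5G64293)
log2(2635/201.5) = 3.709  (AT5G11159)
log2(6810/12518) = -0.878  (AT1G54522)
log2(11613/2569) = 2.176  (AT3G05661)
The largest magnitude belongs to AT5G11159.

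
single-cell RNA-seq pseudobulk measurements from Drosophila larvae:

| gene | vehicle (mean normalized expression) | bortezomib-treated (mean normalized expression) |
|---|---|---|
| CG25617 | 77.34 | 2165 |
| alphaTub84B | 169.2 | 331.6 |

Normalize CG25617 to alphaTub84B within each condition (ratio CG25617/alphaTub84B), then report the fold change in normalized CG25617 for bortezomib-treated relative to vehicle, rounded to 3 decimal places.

14.284

CG25617/alphaTub84B (vehicle) = 77.34 / 169.2 = 0.45709
CG25617/alphaTub84B (bortezomib-treated) = 2165 / 331.6 = 6.529
Fold change = 6.529 / 0.45709 = 14.2837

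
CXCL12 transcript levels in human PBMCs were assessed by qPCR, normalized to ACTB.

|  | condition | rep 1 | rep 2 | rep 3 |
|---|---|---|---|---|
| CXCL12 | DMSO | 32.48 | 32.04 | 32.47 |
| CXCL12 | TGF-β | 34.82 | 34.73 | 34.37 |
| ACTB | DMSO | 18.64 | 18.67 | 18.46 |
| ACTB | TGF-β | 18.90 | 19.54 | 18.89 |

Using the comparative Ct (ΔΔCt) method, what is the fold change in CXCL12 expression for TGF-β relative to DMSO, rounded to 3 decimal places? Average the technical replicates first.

Mean Ct: CXCL12 DMSO 32.330; CXCL12 TGF-β 34.640; ACTB DMSO 18.590; ACTB TGF-β 19.110
ΔCt(DMSO) = 32.330 − 18.590 = 13.740
ΔCt(TGF-β) = 34.640 − 19.110 = 15.530
ΔΔCt = 15.530 − 13.740 = 1.790
Fold change = 2^(−1.790) = 0.2892

0.289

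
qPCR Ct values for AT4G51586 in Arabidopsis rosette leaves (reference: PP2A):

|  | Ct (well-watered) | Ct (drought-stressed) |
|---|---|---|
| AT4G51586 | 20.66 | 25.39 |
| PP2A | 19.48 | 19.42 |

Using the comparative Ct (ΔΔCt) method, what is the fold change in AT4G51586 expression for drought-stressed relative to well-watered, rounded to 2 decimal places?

0.04

ΔCt(well-watered) = 20.660 − 19.480 = 1.180
ΔCt(drought-stressed) = 25.390 − 19.420 = 5.970
ΔΔCt = 5.970 − 1.180 = 4.790
Fold change = 2^(−4.790) = 0.036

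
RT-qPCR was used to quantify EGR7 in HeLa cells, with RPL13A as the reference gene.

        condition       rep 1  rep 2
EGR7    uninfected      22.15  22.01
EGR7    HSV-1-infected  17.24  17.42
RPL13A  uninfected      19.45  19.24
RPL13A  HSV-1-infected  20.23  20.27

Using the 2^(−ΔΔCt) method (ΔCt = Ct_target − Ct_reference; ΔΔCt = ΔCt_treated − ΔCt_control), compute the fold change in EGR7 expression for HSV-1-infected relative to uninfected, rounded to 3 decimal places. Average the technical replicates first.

50.388

Mean Ct: EGR7 uninfected 22.080; EGR7 HSV-1-infected 17.330; RPL13A uninfected 19.345; RPL13A HSV-1-infected 20.250
ΔCt(uninfected) = 22.080 − 19.345 = 2.735
ΔCt(HSV-1-infected) = 17.330 − 20.250 = -2.920
ΔΔCt = -2.920 − 2.735 = -5.655
Fold change = 2^(−(-5.655)) = 2^5.655 = 50.3877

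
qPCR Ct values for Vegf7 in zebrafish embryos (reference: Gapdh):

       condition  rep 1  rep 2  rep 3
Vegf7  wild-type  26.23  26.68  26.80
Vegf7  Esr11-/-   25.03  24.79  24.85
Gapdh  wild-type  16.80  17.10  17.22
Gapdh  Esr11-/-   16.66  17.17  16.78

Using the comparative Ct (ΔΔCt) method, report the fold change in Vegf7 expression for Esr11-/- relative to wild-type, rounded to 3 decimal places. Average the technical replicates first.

2.848

Mean Ct: Vegf7 wild-type 26.570; Vegf7 Esr11-/- 24.890; Gapdh wild-type 17.040; Gapdh Esr11-/- 16.870
ΔCt(wild-type) = 26.570 − 17.040 = 9.530
ΔCt(Esr11-/-) = 24.890 − 16.870 = 8.020
ΔΔCt = 8.020 − 9.530 = -1.510
Fold change = 2^(−(-1.510)) = 2^1.510 = 2.8481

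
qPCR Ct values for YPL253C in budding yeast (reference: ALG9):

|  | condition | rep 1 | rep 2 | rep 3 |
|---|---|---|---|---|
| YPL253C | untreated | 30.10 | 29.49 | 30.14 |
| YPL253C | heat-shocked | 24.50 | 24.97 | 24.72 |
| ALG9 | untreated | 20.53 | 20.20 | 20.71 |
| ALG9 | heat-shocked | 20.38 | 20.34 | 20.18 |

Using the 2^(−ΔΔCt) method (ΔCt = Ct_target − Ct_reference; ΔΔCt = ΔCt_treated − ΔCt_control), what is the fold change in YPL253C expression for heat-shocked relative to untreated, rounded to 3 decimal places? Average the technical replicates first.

32.000

Mean Ct: YPL253C untreated 29.910; YPL253C heat-shocked 24.730; ALG9 untreated 20.480; ALG9 heat-shocked 20.300
ΔCt(untreated) = 29.910 − 20.480 = 9.430
ΔCt(heat-shocked) = 24.730 − 20.300 = 4.430
ΔΔCt = 4.430 − 9.430 = -5.000
Fold change = 2^(−(-5.000)) = 2^5.000 = 32.0000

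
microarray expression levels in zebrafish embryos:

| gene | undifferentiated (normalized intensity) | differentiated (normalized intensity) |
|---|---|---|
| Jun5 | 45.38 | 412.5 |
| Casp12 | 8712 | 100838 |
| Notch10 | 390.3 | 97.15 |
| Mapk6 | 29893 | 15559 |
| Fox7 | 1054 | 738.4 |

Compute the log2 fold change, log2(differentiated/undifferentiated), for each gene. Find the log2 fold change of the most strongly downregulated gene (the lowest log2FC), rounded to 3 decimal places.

-2.006

log2(412.5/45.38) = 3.184  (Jun5)
log2(100838/8712) = 3.533  (Casp12)
log2(97.15/390.3) = -2.006  (Notch10)
log2(15559/29893) = -0.942  (Mapk6)
log2(738.4/1054) = -0.513  (Fox7)
Notch10 is most strongly downregulated.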